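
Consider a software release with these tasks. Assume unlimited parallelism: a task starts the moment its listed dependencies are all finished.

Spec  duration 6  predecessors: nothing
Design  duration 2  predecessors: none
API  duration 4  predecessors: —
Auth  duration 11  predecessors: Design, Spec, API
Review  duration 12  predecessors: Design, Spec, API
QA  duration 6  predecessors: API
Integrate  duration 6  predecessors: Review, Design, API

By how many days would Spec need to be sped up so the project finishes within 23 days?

1

Current finish: 24 days; target: 23.
Spec is on every critical path, so each day cut from Spec cuts the finish by one (this holds down to a finish of 22).
Need 24 − 23 = 1 day off Spec → Spec becomes 5 days, finish becomes 23.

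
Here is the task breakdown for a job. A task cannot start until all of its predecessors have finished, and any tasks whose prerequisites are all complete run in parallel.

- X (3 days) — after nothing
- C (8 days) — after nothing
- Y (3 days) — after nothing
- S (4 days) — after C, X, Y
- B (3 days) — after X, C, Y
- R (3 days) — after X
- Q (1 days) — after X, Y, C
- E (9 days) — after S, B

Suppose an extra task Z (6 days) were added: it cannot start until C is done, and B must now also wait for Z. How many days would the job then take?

26

Originally the job takes 21 days.
With Z inserted, B now waits for max(X, C, Y, Z).
New critical path: C→Z→B→E = 8+6+3+9 = 26 ⇒ 26 days.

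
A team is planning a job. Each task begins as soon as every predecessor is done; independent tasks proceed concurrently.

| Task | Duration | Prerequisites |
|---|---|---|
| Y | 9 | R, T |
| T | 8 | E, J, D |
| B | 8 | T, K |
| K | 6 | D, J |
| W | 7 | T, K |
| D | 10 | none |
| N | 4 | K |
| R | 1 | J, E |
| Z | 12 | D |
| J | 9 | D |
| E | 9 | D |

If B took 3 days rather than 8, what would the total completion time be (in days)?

The binding path is D→E→T→Y = 10+9+8+9 = 36; finish at 36 days.
B is off the critical path — its longest chain is 35 days, giving 1 of slack.
The critical path is still D→E→T→Y; finish is now 36 days.

36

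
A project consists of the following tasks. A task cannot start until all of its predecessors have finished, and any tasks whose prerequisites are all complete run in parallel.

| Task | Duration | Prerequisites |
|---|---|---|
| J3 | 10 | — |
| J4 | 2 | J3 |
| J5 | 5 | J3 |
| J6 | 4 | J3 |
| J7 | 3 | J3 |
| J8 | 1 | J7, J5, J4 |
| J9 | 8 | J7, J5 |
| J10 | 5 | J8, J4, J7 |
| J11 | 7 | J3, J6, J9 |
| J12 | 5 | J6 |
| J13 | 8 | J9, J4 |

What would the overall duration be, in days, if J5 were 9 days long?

35

The binding path is J3→J5→J9→J13 = 10+5+8+8 = 31; finish at 31 days.
J5 is on the critical path; changing it to 9 makes that path 35 days.
The critical path is still J3→J5→J9→J13; finish is now 35 days.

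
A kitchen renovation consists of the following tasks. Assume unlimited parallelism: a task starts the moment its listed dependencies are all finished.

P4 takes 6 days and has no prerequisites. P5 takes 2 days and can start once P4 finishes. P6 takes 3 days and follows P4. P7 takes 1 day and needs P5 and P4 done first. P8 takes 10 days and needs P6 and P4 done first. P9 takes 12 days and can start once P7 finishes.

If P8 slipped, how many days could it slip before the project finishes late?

2

Critical path: P4→P5→P7→P9 = 6+2+1+12 = 21, so the finish is 21 days.
P8 finishes as early as 19 and must finish by 21.
So P8 can slip 21 − 19 = 2 days.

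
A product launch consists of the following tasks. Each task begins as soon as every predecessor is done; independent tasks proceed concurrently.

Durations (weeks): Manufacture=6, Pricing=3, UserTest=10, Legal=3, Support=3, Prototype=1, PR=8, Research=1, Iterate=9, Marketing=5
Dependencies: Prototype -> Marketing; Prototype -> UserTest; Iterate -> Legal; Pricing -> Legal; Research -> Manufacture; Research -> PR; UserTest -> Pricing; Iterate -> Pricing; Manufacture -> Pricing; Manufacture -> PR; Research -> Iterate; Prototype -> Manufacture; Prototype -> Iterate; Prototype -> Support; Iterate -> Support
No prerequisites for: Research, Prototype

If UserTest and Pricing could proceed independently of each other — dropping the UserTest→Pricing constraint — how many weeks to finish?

16

Before: longest chain Prototype→UserTest→Pricing→Legal = 1+10+3+3 = 17, finish 17.
Without UserTest→Pricing, Pricing's earliest start moves from 11 to 10.
New critical path: Research→Iterate→Pricing→Legal = 1+9+3+3 = 16 ⇒ 16 weeks.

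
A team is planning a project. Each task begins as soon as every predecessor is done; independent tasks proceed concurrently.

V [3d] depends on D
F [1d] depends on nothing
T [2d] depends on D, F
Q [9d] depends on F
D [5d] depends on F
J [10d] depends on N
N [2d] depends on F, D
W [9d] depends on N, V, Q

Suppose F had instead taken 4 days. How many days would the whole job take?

The binding path is F→Q→W = 1+9+9 = 19; finish at 19 days.
Since F is critical, the +3 change carries straight to that chain (now 22 days).
No other chain overtakes it, so the finish is 22 days.

22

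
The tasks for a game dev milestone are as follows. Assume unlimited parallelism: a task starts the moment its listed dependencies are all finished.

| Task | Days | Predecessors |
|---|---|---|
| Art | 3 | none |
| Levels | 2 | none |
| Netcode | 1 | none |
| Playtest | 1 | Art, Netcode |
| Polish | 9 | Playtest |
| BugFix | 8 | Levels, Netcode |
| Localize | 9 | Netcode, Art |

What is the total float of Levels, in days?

3

The longest chain is Art→Playtest→Polish = 3+1+9 = 13; overall finish 13 days.
Longest path through Levels: 10 days (earliest finish 2, latest finish 5).
Slack of Levels = 3 − 0 = 3 days.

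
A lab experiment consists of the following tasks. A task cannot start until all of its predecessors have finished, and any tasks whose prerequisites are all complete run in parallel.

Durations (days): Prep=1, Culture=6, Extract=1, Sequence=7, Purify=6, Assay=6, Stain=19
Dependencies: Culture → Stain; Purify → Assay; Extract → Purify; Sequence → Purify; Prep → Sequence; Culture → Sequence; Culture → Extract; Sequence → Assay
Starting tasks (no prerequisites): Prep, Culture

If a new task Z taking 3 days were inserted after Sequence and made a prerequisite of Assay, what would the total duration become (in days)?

Originally the schedule takes 25 days.
With Z inserted, Assay now waits for max(Purify, Sequence, Z).
New critical path: Culture→Sequence→Purify→Assay = 6+7+6+6 = 25 ⇒ 25 days.

25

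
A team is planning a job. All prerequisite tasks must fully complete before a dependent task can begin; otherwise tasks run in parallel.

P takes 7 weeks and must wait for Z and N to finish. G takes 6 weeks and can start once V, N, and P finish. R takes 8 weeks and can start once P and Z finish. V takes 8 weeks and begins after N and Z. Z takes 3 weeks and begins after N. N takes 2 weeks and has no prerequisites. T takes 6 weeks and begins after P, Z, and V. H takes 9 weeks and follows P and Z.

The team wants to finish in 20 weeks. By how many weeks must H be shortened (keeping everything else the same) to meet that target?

1

Current finish: 21 weeks; target: 20.
H is on every critical path, so each week cut from H cuts the finish by one (this holds down to a finish of 20).
Need 21 − 20 = 1 week off H → H becomes 8 weeks, finish becomes 20.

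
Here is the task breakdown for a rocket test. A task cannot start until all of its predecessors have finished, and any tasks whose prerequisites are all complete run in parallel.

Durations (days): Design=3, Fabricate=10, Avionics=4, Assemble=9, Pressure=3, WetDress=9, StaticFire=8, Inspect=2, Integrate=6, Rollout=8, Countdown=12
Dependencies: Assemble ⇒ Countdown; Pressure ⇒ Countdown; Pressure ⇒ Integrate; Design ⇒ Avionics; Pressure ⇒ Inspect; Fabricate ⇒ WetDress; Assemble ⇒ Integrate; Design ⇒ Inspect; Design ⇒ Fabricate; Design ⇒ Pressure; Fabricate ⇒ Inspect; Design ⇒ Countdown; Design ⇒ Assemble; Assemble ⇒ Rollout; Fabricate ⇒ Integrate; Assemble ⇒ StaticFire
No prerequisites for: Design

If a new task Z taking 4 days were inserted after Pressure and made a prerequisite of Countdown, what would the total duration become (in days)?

24

Originally the project takes 24 days.
With Z inserted, Countdown now waits for max(Design, Pressure, Assemble, Z).
New critical path: Design→Assemble→Countdown = 3+9+12 = 24 ⇒ 24 days.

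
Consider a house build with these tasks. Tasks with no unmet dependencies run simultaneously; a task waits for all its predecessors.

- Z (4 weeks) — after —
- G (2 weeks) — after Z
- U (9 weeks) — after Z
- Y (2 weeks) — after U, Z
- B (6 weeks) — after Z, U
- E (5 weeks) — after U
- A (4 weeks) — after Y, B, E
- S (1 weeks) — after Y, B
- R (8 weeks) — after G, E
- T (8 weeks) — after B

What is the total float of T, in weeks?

Z→U→B→T = 4+9+6+8 = 27 sets the makespan at 27 weeks.
The longest chain containing T totals 27 weeks.
Float = 27 − 27 = 0.

0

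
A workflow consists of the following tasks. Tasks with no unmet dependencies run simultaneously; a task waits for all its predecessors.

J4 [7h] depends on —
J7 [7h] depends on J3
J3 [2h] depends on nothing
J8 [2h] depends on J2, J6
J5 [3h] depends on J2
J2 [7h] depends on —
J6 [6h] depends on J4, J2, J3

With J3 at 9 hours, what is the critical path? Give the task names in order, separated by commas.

J3, J6, J8

The binding path is J2→J6→J8 = 7+6+2 = 15; finish at 15 hours.
J3 has 5 hours of float (longest path through it is 10).
Now J3→J6→J8 = 9+6+2 = 17 is longest, so the finish becomes 17 hours.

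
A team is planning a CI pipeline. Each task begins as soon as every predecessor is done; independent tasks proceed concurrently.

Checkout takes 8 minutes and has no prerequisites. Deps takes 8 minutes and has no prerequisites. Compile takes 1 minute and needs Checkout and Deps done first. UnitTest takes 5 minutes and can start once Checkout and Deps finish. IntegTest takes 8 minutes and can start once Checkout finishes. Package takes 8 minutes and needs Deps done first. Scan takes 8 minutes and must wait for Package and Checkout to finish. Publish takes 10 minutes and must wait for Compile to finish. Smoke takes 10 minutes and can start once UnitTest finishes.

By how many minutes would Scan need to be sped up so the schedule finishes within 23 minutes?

1

Current finish: 24 minutes; target: 23.
Scan is on every critical path, so each minute cut from Scan cuts the finish by one (this holds down to a finish of 23).
Need 24 − 23 = 1 minute off Scan → Scan becomes 7 minutes, finish becomes 23.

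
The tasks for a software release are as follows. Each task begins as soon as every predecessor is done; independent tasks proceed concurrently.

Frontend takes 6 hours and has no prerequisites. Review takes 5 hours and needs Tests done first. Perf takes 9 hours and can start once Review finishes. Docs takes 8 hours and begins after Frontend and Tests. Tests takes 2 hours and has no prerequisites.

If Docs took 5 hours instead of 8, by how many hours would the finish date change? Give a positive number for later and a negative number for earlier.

0

As given, the longest chain is Tests→Review→Perf = 2+5+9 = 16, so the finish is 16 hours.
The longest path through Docs is only 14 hours, so Docs has float 2.
No other chain overtakes it, so the finish is 16 hours.
Change in finish: 16 − 16 = +0 hours.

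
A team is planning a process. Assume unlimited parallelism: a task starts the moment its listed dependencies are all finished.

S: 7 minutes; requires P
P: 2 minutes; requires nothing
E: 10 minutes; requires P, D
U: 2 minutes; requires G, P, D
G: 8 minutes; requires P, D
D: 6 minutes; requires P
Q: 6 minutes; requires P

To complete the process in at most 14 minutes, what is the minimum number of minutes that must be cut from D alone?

4

Current finish: 18 minutes; target: 14.
D is on every critical path, so each minute cut from D cuts the finish by one (this holds down to a finish of 13).
Need 18 − 14 = 4 minutes off D → D becomes 2 minutes, finish becomes 14.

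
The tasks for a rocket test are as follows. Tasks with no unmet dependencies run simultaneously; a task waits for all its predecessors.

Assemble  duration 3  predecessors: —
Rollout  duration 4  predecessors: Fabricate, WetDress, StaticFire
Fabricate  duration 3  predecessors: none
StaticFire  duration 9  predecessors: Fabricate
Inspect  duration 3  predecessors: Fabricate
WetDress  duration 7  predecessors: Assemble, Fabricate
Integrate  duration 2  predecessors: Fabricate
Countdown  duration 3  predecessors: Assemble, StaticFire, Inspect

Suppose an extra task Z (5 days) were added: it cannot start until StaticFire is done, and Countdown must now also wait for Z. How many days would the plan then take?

20

Originally the plan takes 16 days.
With Z inserted, Countdown now waits for max(Assemble, StaticFire, Inspect, Z).
New critical path: Fabricate→StaticFire→Z→Countdown = 3+9+5+3 = 20 ⇒ 20 days.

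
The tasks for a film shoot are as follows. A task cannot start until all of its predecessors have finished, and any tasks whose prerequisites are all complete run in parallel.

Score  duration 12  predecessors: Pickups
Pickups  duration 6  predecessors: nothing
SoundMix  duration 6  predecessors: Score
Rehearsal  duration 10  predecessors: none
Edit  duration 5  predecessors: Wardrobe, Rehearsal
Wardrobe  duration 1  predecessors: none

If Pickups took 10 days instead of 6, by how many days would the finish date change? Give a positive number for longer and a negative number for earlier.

As given, the longest chain is Pickups→Score→SoundMix = 6+12+6 = 24, so the finish is 24 days.
Pickups lies on that path, so at 10 days the path becomes 28 days.
No other chain overtakes it, so the finish is 28 days.
Change in finish: 28 − 24 = +4 days.

4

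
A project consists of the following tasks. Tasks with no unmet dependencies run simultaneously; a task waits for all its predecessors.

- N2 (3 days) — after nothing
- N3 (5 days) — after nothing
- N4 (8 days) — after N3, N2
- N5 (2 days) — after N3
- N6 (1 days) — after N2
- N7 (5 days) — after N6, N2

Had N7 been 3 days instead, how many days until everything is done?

Baseline: N3→N4 = 5+8 = 13 → 13 days.
N7 has 4 days of float (longest path through it is 9).
The critical path is still N3→N4; finish is now 13 days.

13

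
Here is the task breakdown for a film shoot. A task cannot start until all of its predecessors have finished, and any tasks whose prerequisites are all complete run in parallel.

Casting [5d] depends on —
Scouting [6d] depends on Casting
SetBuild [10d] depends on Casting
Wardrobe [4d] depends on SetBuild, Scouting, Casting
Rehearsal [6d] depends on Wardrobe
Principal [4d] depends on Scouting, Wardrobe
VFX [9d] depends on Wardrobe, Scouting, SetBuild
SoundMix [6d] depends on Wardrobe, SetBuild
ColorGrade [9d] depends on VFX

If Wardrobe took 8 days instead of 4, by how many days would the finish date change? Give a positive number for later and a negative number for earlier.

4

Actual critical path: Casting→SetBuild→Wardrobe→VFX→ColorGrade = 5+10+4+9+9 = 37 ⇒ 37 days.
Wardrobe lies on that path, so at 8 days the path becomes 41 days.
The critical path is still Casting→SetBuild→Wardrobe→VFX→ColorGrade; finish is now 41 days.
Change in finish: 41 − 37 = +4 days.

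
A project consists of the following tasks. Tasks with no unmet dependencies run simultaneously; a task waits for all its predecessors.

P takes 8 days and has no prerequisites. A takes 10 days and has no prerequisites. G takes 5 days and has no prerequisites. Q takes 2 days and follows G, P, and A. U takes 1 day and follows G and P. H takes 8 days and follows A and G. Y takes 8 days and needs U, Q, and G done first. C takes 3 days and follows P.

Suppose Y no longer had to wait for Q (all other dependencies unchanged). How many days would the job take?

18

Before: longest chain A→Q→Y = 10+2+8 = 20, finish 20.
Without Q→Y, Y's earliest start moves from 12 to 9.
After: A→H = 10+8 = 18 → 18 days.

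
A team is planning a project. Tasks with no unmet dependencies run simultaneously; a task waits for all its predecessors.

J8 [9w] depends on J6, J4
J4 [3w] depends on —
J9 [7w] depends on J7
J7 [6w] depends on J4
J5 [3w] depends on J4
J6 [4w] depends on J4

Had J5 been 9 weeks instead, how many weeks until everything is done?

16

Actual critical path: J4→J6→J8 = 3+4+9 = 16 ⇒ 16 weeks.
J5 is off the critical path — its longest chain is 6 weeks, giving 10 of slack.
No other chain overtakes it, so the finish is 16 weeks.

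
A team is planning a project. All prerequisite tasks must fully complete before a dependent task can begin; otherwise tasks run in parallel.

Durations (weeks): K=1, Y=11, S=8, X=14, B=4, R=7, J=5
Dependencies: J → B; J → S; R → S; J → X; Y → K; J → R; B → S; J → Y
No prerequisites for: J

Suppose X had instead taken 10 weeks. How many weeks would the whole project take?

20

The binding path is J→R→S = 5+7+8 = 20; finish at 20 weeks.
X has 1 week of float (longest path through it is 19).
The critical path is still J→R→S; finish is now 20 weeks.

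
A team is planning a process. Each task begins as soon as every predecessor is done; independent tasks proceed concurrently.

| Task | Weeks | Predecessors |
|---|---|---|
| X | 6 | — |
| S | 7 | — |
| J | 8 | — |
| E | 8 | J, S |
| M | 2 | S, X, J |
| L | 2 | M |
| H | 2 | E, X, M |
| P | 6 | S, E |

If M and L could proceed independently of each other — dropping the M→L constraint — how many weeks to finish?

Original critical path: J→E→P = 8+8+6 = 22 ⇒ 22 weeks.
Without M→L, L's earliest start moves from 10 to 0.
The longest chain is now J→E→P = 8+8+6 = 22, so the schedule takes 22 weeks.

22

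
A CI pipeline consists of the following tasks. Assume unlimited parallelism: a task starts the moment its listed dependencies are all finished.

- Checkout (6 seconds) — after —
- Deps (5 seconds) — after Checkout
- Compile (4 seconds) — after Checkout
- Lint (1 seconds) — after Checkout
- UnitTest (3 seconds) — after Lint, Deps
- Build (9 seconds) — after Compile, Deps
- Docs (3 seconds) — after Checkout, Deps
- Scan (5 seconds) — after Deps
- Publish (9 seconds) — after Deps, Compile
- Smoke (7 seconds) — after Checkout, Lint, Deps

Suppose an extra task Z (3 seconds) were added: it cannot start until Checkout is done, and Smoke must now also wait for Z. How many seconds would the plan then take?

20

Originally the plan takes 20 seconds.
With Z inserted, Smoke now waits for max(Checkout, Lint, Deps, Z).
New critical path: Checkout→Deps→Build = 6+5+9 = 20 ⇒ 20 seconds.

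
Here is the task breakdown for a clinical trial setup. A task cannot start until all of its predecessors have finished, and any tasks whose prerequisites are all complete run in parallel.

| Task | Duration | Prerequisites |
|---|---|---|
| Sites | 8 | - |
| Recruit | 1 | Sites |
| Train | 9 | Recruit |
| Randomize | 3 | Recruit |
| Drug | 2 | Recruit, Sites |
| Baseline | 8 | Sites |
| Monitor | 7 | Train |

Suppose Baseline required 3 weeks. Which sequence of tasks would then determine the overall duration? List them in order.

Sites, Recruit, Train, Monitor

Critical path before the change: Sites→Recruit→Train→Monitor = 8+1+9+7 = 25 giving 25 weeks.
The longest path through Baseline is only 16 weeks, so Baseline has float 9.
No other chain overtakes it, so the finish is 25 weeks.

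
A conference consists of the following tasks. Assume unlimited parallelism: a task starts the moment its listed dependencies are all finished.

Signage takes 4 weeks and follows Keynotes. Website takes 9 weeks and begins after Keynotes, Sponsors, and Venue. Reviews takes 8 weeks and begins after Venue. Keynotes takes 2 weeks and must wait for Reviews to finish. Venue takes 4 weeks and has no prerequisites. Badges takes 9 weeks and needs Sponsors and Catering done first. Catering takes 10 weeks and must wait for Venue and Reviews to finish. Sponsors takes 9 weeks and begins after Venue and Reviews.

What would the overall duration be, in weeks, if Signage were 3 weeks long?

31

Critical path before the change: Venue→Reviews→Catering→Badges = 4+8+10+9 = 31 giving 31 weeks.
Signage is off the critical path — its longest chain is 18 weeks, giving 13 of slack.
The critical path is still Venue→Reviews→Catering→Badges; finish is now 31 weeks.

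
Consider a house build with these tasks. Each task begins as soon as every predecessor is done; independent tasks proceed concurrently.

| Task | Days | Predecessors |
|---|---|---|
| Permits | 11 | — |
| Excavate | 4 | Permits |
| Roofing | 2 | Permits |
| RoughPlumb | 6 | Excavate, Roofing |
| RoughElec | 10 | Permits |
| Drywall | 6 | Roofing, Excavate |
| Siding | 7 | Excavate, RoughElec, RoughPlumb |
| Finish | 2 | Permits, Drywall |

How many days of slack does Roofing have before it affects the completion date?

The longest chain is Permits→Excavate→RoughPlumb→Siding = 11+4+6+7 = 28; overall finish 28 days.
Roofing finishes as early as 13 and must finish by 15.
Slack of Roofing = 13 − 11 = 2 days.

2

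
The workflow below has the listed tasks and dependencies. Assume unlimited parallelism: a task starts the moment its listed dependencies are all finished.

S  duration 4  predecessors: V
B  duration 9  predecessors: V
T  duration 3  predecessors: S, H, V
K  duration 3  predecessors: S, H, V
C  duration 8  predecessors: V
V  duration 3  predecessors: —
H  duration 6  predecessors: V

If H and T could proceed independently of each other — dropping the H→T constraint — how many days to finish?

12

Before: longest chain V→H→K = 3+6+3 = 12, finish 12.
Without H→T, T's earliest start moves from 9 to 7.
The longest chain is now V→H→K = 3+6+3 = 12, so the workflow takes 12 days.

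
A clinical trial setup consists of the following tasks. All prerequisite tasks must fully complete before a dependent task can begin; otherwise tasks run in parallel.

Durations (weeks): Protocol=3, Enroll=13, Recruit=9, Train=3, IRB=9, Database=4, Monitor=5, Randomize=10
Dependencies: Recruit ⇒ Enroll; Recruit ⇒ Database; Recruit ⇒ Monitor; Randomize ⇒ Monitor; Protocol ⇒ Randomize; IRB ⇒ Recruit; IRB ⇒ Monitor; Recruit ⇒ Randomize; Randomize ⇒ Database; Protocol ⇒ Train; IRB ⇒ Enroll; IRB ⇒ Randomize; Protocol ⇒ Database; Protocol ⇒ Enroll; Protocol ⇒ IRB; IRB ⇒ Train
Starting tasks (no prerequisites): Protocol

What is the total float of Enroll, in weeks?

The longest chain is Protocol→IRB→Recruit→Randomize→Monitor = 3+9+9+10+5 = 36; overall finish 36 weeks.
Enroll finishes as early as 34 and must finish by 36.
Float = 36 − 34 = 2.

2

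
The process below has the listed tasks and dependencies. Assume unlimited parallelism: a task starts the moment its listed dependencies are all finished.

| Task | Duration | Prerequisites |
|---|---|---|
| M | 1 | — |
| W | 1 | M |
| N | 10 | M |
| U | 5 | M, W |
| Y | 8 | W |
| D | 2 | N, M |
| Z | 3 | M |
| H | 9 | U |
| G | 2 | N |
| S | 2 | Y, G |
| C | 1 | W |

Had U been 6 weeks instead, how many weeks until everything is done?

Critical path before the change: M→W→U→H = 1+1+5+9 = 16 giving 16 weeks.
U lies on that path, so at 6 weeks the path becomes 17 weeks.
No other chain overtakes it, so the finish is 17 weeks.

17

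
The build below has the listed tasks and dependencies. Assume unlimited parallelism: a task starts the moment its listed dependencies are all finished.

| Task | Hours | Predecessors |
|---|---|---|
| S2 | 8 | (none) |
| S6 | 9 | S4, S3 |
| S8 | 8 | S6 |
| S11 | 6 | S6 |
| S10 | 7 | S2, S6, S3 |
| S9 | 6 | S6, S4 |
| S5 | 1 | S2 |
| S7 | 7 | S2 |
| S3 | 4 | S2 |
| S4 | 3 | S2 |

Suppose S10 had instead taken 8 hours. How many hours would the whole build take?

29

As given, the longest chain is S2→S3→S6→S8 = 8+4+9+8 = 29, so the finish is 29 hours.
S10 is off the critical path — its longest chain is 28 hours, giving 1 of slack.
No other chain overtakes it, so the finish is 29 hours.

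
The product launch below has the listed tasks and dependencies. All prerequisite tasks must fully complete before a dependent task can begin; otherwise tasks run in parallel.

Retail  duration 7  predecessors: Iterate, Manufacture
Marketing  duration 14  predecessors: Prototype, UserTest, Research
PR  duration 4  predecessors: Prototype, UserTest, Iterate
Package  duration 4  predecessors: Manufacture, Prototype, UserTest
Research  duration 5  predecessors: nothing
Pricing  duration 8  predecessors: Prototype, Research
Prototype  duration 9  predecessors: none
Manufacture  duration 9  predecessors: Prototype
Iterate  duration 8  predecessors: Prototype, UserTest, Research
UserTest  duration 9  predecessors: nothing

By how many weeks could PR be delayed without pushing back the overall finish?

The longest chain is Prototype→Manufacture→Retail = 9+9+7 = 25; overall finish 25 weeks.
PR finishes as early as 21 and must finish by 25.
Float = 25 − 21 = 4.

4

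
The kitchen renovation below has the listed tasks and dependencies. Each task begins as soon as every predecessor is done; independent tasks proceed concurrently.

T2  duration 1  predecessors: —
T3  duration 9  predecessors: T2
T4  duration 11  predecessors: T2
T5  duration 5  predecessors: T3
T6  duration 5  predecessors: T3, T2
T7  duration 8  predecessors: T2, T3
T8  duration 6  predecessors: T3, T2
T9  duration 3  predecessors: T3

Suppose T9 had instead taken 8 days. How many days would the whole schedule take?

Actual critical path: T2→T3→T7 = 1+9+8 = 18 ⇒ 18 days.
The longest path through T9 is only 13 days, so T9 has float 5.
That remains the longest chain; total 18 days.

18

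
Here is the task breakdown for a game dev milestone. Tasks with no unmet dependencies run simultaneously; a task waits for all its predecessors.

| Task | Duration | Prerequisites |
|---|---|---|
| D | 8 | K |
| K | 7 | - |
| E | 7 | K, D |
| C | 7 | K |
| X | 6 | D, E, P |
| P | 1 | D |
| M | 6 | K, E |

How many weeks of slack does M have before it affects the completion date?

0

The longest chain is K→D→E→X = 7+8+7+6 = 28; overall finish 28 weeks.
Longest path through M: 28 weeks (earliest finish 28, latest finish 28).
Slack of M = 22 − 22 = 0 weeks.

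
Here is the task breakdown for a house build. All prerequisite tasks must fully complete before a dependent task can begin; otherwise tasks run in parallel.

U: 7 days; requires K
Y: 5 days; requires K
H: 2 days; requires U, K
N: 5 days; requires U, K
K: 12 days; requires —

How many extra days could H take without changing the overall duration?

Critical path: K→U→N = 12+7+5 = 24, so the finish is 24 days.
H finishes as early as 21 and must finish by 24.
So H can slip 24 − 21 = 3 days.

3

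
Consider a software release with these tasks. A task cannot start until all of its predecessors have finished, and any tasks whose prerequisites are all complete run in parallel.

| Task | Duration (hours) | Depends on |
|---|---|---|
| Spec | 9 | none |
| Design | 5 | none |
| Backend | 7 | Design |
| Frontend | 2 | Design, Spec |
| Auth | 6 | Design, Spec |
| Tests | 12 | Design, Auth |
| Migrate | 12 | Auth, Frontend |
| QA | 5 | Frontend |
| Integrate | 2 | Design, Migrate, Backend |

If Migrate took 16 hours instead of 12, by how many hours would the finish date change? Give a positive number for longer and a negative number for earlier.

Baseline: Spec→Auth→Migrate→Integrate = 9+6+12+2 = 29 → 29 hours.
Migrate is on the critical path; changing it to 16 makes that path 33 hours.
No other chain overtakes it, so the finish is 33 hours.
Change in finish: 33 − 29 = +4 hours.

4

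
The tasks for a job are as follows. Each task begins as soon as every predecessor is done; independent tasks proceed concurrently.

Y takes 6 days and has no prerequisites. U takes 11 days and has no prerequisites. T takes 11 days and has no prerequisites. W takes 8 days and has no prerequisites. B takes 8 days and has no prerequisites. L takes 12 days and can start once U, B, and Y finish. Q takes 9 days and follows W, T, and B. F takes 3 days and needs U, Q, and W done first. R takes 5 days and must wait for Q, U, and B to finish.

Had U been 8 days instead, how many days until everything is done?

25

Actual critical path: T→Q→R = 11+9+5 = 25 ⇒ 25 days.
The longest path through U is only 23 days, so U has float 2.
No other chain overtakes it, so the finish is 25 days.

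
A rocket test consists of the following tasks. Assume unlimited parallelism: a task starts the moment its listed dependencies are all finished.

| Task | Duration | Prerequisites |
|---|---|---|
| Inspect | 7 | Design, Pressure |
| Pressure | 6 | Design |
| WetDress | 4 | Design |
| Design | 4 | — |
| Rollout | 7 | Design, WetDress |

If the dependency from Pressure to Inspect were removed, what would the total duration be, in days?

15

Original critical path: Design→Pressure→Inspect = 4+6+7 = 17 ⇒ 17 days.
Without Pressure→Inspect, Inspect's earliest start moves from 10 to 4.
After: Design→WetDress→Rollout = 4+4+7 = 15 → 15 days.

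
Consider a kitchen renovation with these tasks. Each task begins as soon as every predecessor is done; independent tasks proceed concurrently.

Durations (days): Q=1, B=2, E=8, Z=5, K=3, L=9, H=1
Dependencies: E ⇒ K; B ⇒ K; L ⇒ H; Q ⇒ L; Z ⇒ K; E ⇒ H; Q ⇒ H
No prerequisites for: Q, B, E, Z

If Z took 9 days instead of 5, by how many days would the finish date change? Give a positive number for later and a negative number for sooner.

1

The binding path is Q→L→H = 1+9+1 = 11; finish at 11 days.
Z is off the critical path — its longest chain is 8 days, giving 3 of slack.
The binding chain switches to Z→K = 9+3 = 12; finish 12 days.
Change in finish: 12 − 11 = +1 days.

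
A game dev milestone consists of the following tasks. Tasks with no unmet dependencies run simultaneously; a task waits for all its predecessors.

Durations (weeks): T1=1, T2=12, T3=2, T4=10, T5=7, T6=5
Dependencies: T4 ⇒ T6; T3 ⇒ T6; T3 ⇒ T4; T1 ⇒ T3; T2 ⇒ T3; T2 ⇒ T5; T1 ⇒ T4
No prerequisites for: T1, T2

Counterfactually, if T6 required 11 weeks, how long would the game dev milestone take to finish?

As given, the longest chain is T2→T3→T4→T6 = 12+2+10+5 = 29, so the finish is 29 weeks.
T6 is on the critical path; changing it to 11 makes that path 35 weeks.
No other chain overtakes it, so the finish is 35 weeks.

35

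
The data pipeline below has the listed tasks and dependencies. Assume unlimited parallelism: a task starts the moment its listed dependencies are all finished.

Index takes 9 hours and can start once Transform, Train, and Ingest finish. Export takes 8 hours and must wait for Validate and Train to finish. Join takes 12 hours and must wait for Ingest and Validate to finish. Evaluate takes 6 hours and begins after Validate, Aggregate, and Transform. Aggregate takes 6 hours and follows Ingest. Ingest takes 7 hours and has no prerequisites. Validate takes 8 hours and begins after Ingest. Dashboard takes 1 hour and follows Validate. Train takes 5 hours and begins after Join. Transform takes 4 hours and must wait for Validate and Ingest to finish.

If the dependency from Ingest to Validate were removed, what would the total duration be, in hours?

With the dependency in place, Ingest→Validate→Join→Train→Index = 7+8+12+5+9 = 41 sets the finish at 41 hours.
Without Ingest→Validate, Validate's earliest start moves from 7 to 0.
The longest chain is now Validate→Join→Train→Index = 8+12+5+9 = 34, so the data pipeline takes 34 hours.

34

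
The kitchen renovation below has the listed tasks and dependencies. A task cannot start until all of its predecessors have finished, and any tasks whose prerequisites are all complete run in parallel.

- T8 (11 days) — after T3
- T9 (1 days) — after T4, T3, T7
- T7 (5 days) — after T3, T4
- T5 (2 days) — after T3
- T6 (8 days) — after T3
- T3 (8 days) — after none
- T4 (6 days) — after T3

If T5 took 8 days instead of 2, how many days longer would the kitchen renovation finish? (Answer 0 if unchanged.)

The binding path is T3→T4→T7→T9 = 8+6+5+1 = 20; finish at 20 days.
T5 is off the critical path — its longest chain is 10 days, giving 10 of slack.
That remains the longest chain; total 20 days.
Change in finish: 20 − 20 = +0 days.

0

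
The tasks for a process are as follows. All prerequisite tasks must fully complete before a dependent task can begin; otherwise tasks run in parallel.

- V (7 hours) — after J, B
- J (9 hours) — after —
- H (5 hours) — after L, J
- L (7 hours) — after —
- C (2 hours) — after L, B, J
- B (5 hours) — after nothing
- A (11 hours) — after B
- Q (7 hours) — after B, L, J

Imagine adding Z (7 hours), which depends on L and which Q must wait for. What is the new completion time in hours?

21

Originally the process takes 16 hours.
With Z inserted, Q now waits for max(B, L, J, Z).
New critical path: L→Z→Q = 7+7+7 = 21 ⇒ 21 hours.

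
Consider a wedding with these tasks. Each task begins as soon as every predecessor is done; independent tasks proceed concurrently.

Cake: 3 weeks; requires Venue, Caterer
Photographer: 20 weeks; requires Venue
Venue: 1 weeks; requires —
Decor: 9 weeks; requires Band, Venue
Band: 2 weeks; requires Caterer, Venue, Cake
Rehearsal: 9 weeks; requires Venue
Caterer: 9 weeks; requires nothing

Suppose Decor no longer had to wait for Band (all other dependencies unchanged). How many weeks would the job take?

21

Original critical path: Caterer→Cake→Band→Decor = 9+3+2+9 = 23 ⇒ 23 weeks.
Without Band→Decor, Decor's earliest start moves from 14 to 1.
New critical path: Venue→Photographer = 1+20 = 21 ⇒ 21 weeks.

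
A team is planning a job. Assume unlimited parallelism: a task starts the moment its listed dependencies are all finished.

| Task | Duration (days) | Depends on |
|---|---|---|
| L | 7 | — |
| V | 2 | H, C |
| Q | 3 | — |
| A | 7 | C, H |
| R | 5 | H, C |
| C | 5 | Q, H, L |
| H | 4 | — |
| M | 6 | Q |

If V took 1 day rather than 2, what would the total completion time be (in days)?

19

Critical path before the change: L→C→A = 7+5+7 = 19 giving 19 days.
V has 5 days of float (longest path through it is 14).
The critical path is still L→C→A; finish is now 19 days.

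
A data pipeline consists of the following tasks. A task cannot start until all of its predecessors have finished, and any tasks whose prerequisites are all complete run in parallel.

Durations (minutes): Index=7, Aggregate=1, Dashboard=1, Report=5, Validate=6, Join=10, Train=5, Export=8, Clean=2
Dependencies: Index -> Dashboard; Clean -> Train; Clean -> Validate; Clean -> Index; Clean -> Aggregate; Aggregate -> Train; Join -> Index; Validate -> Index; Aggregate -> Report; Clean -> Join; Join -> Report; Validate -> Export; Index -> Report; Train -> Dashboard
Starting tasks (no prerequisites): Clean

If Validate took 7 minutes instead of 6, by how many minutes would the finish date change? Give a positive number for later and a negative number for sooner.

Actual critical path: Clean→Join→Index→Report = 2+10+7+5 = 24 ⇒ 24 minutes.
The longest path through Validate is only 20 minutes, so Validate has float 4.
No other chain overtakes it, so the finish is 24 minutes.
Change in finish: 24 − 24 = +0 minutes.

0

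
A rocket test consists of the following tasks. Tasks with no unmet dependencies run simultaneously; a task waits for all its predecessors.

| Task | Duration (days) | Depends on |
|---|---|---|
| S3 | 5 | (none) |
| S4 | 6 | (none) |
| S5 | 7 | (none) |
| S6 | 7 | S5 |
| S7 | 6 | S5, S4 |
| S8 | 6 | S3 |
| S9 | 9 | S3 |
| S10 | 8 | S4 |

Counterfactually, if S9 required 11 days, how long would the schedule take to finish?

Baseline: S3→S9 = 5+9 = 14 → 14 days.
S9 lies on that path, so at 11 days the path becomes 16 days.
The critical path is still S3→S9; finish is now 16 days.

16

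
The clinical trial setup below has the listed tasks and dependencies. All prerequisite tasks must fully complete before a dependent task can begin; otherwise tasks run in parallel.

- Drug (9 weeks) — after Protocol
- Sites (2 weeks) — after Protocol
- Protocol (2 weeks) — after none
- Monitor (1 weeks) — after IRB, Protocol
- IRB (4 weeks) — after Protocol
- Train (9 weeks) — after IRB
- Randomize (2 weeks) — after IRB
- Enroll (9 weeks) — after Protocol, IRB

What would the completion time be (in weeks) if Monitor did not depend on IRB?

15

Original critical path: Protocol→IRB→Train = 2+4+9 = 15 ⇒ 15 weeks.
Without IRB→Monitor, Monitor's earliest start moves from 6 to 2.
After: Protocol→IRB→Train = 2+4+9 = 15 → 15 weeks.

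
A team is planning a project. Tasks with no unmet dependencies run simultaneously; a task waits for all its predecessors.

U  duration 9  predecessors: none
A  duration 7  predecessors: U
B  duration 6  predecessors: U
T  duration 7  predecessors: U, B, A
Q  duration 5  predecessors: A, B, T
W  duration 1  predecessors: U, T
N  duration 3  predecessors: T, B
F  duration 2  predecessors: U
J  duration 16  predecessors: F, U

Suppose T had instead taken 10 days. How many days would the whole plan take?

31

As given, the longest chain is U→A→T→Q = 9+7+7+5 = 28, so the finish is 28 days.
Since T is critical, the +3 change carries straight to that chain (now 31 days).
The critical path is still U→A→T→Q; finish is now 31 days.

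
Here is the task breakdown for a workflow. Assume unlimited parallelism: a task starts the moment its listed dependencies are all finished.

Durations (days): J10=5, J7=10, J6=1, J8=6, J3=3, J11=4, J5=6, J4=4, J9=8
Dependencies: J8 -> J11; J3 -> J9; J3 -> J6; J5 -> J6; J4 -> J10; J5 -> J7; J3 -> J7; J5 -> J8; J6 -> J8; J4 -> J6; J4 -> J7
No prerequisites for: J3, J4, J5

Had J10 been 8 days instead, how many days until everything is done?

17

Actual critical path: J5→J6→J8→J11 = 6+1+6+4 = 17 ⇒ 17 days.
J10 is off the critical path — its longest chain is 9 days, giving 8 of slack.
The critical path is still J5→J6→J8→J11; finish is now 17 days.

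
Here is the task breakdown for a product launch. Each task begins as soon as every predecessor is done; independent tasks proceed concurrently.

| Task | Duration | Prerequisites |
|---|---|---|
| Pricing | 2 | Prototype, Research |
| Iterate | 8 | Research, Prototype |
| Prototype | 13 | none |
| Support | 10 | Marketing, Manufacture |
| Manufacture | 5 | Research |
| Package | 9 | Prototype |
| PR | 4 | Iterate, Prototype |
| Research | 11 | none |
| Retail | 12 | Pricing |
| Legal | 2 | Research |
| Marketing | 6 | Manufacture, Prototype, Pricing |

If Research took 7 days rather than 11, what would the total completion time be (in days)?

31

The binding path is Research→Manufacture→Marketing→Support = 11+5+6+10 = 32; finish at 32 days.
Research lies on that path, so at 7 days the path becomes 28 days.
The binding chain switches to Prototype→Pricing→Marketing→Support = 13+2+6+10 = 31; finish 31 days.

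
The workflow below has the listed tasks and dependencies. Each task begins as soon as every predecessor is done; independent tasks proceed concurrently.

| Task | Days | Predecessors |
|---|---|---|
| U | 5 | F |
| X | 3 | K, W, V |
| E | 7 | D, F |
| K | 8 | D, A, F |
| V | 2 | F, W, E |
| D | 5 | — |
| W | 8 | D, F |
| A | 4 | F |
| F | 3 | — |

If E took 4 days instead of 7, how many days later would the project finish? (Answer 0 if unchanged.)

As given, the longest chain is F→A→K→X = 3+4+8+3 = 18, so the finish is 18 days.
The longest path through E is only 17 days, so E has float 1.
No other chain overtakes it, so the finish is 18 days.
Change in finish: 18 − 18 = +0 days.

0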